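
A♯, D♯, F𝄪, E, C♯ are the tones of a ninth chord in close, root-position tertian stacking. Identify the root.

Arranged so that each adjacent pair is a third by letter name: D♯ – F𝄪 – A♯ – C♯ – E.
The bottom of that stack, D♯, is the root (this is D♯ dominant seventh flat nine).

D♯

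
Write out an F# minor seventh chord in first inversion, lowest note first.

A  C#  E  F#

F# minor seventh = F#–A–C#–E; first inversion → third (A) lowest.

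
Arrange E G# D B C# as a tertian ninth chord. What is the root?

Arranged so that each adjacent pair is a third by letter name: C# – E – G# – B – D.
The bottom of that stack, C#, is the root (this is C# minor seventh flat nine).

C#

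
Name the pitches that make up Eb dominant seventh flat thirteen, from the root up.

E-flat, G, B-flat, D-flat, C-flat

Root E-flat, quality dominant seventh flat thirteen:
E-flat — root
G — major 3rd
B-flat — perfect 5th
D-flat — minor 7th
C-flat — minor 13th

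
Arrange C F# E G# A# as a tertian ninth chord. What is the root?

Stacking in thirds gives F# – A# – C – E – G#, so F# is the root — F# dominant ninth flat five.

F#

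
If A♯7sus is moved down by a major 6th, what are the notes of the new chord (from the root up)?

A major 6th down from A# is C#, so the new chord is C# dominant seventh suspended fourth.
Root: C#
Perfect 4th (4th): F#
Perfect 5th (5th): G#
Minor 7th (7th): B

C# F# G# B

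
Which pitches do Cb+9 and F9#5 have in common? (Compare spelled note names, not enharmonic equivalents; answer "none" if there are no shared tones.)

Eb, G

Cb+9: Cb Eb G Bbb Db
F9#5: F A C# Eb G
Common to both → Eb, G.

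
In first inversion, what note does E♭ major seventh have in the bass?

G

E♭ major seventh in root position is E-flat–G–B-flat–D.
First inversion places the third in the bass, which is G.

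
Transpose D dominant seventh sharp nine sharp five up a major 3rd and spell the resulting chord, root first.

F# A# C## E G##

A major 3rd up from D is F#, so the new chord is F# dominant seventh sharp nine sharp five.
- root: F#
- major 3rd: A#
- augmented 5th: C##
- minor 7th: E
- augmented 9th: G##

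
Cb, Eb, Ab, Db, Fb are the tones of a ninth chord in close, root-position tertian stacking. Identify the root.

Arranged so that each adjacent pair is a third by letter name: Db – Fb – Ab – Cb – Eb.
The bottom of that stack, Db, is the root (this is Db minor ninth).

Db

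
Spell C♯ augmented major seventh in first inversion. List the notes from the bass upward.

E♯  G𝄪  B♯  C♯

C♯ augmented major seventh = C♯–E♯–G𝄪–B♯; first inversion → third (E♯) lowest.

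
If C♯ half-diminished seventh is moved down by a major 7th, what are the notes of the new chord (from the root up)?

D  F  A-flat  C

A major 7th down from C-sharp is D, so the new chord is D half-diminished seventh.
- root: D
- minor 3rd: F
- diminished 5th: A-flat
- minor 7th: C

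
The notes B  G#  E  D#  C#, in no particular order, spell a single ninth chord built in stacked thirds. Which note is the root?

C#

Arranged so that each adjacent pair is a third by letter name: C# – E – G# – B – D#.
The bottom of that stack, C#, is the root (this is C# minor ninth).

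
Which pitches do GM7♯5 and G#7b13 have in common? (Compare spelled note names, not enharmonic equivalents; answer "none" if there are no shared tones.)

D# F#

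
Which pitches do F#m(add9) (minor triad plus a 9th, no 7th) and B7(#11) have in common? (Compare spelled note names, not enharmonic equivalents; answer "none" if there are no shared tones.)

F♯, A

F#m(add9): F♯ A C♯ G♯
B7(#11): B D♯ F♯ A E♯
Common to both → F♯, A.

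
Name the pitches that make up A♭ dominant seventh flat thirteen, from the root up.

A-flat – C – E-flat – G-flat – F-flat

Root A-flat, quality dominant seventh flat thirteen:
- root: A-flat
- major 3rd: C
- perfect 5th: E-flat
- minor 7th: G-flat
- minor 13th: F-flat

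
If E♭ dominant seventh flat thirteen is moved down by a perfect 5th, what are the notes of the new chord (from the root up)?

Ab – C – Eb – Gb – Fb

Eb down a perfect 5th → Ab. New chord: Ab dominant seventh flat thirteen.
- root: Ab
- major 3rd: C
- perfect 5th: Eb
- minor 7th: Gb
- minor 13th: Fb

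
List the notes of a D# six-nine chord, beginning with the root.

Root D-sharp, quality six-nine:
- root: D-sharp
- major 3rd: F-double-sharp
- perfect 5th: A-sharp
- major 6th: B-sharp
- major 9th: E-sharp

D-sharp  F-double-sharp  A-sharp  B-sharp  E-sharp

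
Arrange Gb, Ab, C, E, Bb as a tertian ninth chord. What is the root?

Arranged so that each adjacent pair is a third by letter name: Ab – C – E – Gb – Bb.
The bottom of that stack, Ab, is the root (this is Ab dominant ninth sharp five).

Ab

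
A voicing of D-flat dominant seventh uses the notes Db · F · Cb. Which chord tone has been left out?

Ab

D-flat dominant seventh = Db, F, Ab, Cb. The voicing lacks the 5th (perfect 5th), Ab.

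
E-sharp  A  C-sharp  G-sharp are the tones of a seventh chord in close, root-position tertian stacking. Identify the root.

A

Stacking in thirds gives A – C-sharp – E-sharp – G-sharp, so A is the root — A augmented major seventh.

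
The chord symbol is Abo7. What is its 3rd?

C♭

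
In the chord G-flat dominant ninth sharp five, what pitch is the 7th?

Fb

G-flat dominant ninth sharp five is built on Gb; its 7th is a minor 7th above the root.
A seventh above G uses the letter F, and the minor 7th above Gb is Fb.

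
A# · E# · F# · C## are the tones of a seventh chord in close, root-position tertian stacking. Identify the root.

Arranged so that each adjacent pair is a third by letter name: F# – A# – C## – E#.
The bottom of that stack, F#, is the root (this is F# augmented major seventh).

F#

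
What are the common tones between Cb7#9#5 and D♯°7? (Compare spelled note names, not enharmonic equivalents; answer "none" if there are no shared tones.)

none

Cb7#9#5 = C♭, E♭, G, B𝄫, D.
D♯°7 = D♯, F♯, A, C.
Shared: none.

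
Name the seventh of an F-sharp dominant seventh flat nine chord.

E

F-sharp dominant seventh flat nine is built on F#; its 7th is a minor 7th above the root.
A seventh above F uses the letter E, and the minor 7th above F# is E.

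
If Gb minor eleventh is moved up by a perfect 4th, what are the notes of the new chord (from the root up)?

Gb up a perfect 4th → Cb. New chord: Cb minor eleventh.
root → Cb
3rd (minor 3rd) → Ebb
5th (perfect 5th) → Gb
7th (minor 7th) → Bbb
9th (major 9th) → Db
11th (perfect 11th) → Fb

Cb, Ebb, Gb, Bbb, Db, Fb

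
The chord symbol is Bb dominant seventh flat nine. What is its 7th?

Root of Bb dominant seventh flat nine = B-flat. The 7th is a minor 7th: B-flat up a minor 7th → A-flat.

A-flat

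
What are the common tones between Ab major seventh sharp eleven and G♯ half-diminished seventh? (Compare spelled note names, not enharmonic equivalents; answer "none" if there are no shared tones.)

Ab major seventh sharp eleven = A-flat, C, E-flat, G, D.
G♯ half-diminished seventh = G-sharp, B, D, F-sharp.
Shared: D.

D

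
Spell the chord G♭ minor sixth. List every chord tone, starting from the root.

Root G-flat, quality minor sixth:
- root: G-flat
- minor 3rd: B-double-flat
- perfect 5th: D-flat
- major 6th: E-flat

G-flat, B-double-flat, D-flat, E-flat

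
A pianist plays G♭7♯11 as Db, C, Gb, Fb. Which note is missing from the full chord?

Bb

G♭7♯11 = Gb, Bb, Db, Fb, C. The voicing lacks the 3rd (major 3rd), Bb.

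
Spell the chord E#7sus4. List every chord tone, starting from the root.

E#  A#  B#  D#

Root E#, quality dominant seventh suspended fourth:
- root: E#
- perfect 4th: A#
- perfect 5th: B#
- minor 7th: D#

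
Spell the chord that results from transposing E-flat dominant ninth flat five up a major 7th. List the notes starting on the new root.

A major 7th up from Eb is D, so the new chord is D dominant ninth flat five.
- root: D
- major 3rd: F#
- diminished 5th: Ab
- minor 7th: C
- major 9th: E

D F# Ab C E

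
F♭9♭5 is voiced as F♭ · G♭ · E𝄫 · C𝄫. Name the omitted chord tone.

A♭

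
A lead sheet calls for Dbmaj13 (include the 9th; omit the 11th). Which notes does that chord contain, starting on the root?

Db F Ab C Eb Bb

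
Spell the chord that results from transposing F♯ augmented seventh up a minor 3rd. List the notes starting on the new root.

F♯ up a minor 3rd → A. New chord: A augmented seventh.
root → A
3rd (major 3rd) → C♯
5th (augmented 5th) → E♯
7th (minor 7th) → G

A – C♯ – E♯ – G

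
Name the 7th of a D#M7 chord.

Root of D#M7 = D#. The 7th is a major 7th: D# up a major 7th → C##.

C##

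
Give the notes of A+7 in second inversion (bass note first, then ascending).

In root position, A+7 is A–C#–E#–G.
Second inversion puts the fifth (E#) in the bass.

E#, G, A, C#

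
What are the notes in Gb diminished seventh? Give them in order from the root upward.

Root Gb, quality diminished seventh:
root → Gb
3rd (minor 3rd) → Bbb
5th (diminished 5th) → Dbb
7th (diminished 7th) → Fbb

Gb  Bbb  Dbb  Fbb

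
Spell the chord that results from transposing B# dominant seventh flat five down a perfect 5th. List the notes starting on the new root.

A perfect 5th down from B-sharp is E-sharp, so the new chord is E-sharp dominant seventh flat five.
E-sharp — root
G-double-sharp — major 3rd
B — diminished 5th
D-sharp — minor 7th

E-sharp  G-double-sharp  B  D-sharp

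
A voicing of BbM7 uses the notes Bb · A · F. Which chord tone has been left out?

The full BbM7 chord is Bb, D, F, A.
Comparing with the voicing, the major 3rd (3rd) — D — is absent.

D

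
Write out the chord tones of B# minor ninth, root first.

B-sharp, D-sharp, F-double-sharp, A-sharp, C-double-sharp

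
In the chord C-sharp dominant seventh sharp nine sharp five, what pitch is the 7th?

B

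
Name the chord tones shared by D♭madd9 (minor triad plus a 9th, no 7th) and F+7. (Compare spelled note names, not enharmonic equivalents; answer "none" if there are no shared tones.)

D♭madd9 = Db, Fb, Ab, Eb.
F+7 = F, A, C#, Eb.
Shared: Eb.

Eb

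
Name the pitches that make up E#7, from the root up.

Root E#, quality dominant seventh:
- root: E#
- major 3rd: G##
- perfect 5th: B#
- minor 7th: D#

E# – G## – B# – D#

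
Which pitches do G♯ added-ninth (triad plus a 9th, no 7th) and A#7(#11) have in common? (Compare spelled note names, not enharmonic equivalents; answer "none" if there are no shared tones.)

G♯ added-ninth: G# B# D# A#
A#7(#11): A# C## E# G# D##
Common to both → G#, A#.

G#, A#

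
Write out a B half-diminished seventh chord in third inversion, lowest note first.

A B D F

B half-diminished seventh = B–D–F–A; third inversion → seventh (A) lowest.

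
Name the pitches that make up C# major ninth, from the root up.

Root C-sharp, quality major ninth:
- root: C-sharp
- major 3rd: E-sharp
- perfect 5th: G-sharp
- major 7th: B-sharp
- major 9th: D-sharp

C-sharp – E-sharp – G-sharp – B-sharp – D-sharp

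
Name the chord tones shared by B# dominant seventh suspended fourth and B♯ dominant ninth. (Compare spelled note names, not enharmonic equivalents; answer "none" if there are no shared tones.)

B#  F##  A#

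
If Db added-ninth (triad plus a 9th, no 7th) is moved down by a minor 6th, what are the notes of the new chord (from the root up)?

F  A  C  G

A minor 6th down from D-flat is F, so the new chord is F added-ninth.
F — root
A — major 3rd
C — perfect 5th
G — major 9th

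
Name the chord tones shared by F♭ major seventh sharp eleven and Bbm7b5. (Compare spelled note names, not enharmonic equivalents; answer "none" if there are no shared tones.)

F♭ major seventh sharp eleven = Fb, Ab, Cb, Eb, Bb.
Bbm7b5 = Bb, Db, Fb, Ab.
Shared: Fb, Ab, Bb.

Fb  Ab  Bb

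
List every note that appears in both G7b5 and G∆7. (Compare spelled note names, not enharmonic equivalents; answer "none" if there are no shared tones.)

G B

G7b5: G B Db F
G∆7: G B D F#
Common to both → G, B.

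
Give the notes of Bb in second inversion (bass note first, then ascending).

Bb = Bb–D–F; second inversion → fifth (F) lowest.

F, Bb, D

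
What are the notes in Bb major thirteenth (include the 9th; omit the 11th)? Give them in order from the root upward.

Bb major thirteenth is a major thirteenth built on Bb.
root → Bb
3rd (major 3rd) → D
5th (perfect 5th) → F
7th (major 7th) → A
9th (major 9th) → C
13th (major 13th) → G

Bb D F A C G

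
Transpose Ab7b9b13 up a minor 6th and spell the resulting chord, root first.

Ab up a minor 6th → Fb. New chord: Fb dominant seventh flat nine flat thirteen.
root → Fb
3rd (major 3rd) → Ab
5th (perfect 5th) → Cb
7th (minor 7th) → Ebb
9th (minor 9th) → Gbb
13th (minor 13th) → Dbb

Fb – Ab – Cb – Ebb – Gbb – Dbb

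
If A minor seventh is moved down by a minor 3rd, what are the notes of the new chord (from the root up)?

Transposed root: A → F# (minor 3rd down). So we spell F# minor seventh:
root → F#
3rd (minor 3rd) → A
5th (perfect 5th) → C#
7th (minor 7th) → E

F# – A – C# – E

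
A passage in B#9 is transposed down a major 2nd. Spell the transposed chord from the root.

B# down a major 2nd → A#. New chord: A# dominant ninth.
root → A#
3rd (major 3rd) → C##
5th (perfect 5th) → E#
7th (minor 7th) → G#
9th (major 9th) → B#

A# C## E# G# B#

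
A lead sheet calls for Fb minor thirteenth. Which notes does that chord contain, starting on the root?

Fb minor thirteenth: minor thirteenth on F-flat.
root → F-flat
3rd (minor 3rd) → A-double-flat
5th (perfect 5th) → C-flat
7th (minor 7th) → E-double-flat
9th (major 9th) → G-flat
11th (perfect 11th) → B-double-flat
13th (major 13th) → D-flat

F-flat – A-double-flat – C-flat – E-double-flat – G-flat – B-double-flat – D-flat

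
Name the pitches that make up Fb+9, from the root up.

Fb, Ab, C, Ebb, Gb

Fb+9 is a dominant ninth sharp five built on Fb.
- root: Fb
- major 3rd: Ab
- augmented 5th: C
- minor 7th: Ebb
- major 9th: Gb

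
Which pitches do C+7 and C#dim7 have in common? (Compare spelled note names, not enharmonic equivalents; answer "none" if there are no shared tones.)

E – Bb

C+7 = C, E, G#, Bb.
C#dim7 = C#, E, G, Bb.
Shared: E, Bb.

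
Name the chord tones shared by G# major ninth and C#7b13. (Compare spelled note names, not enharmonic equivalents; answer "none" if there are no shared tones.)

G# major ninth: G♯ B♯ D♯ F𝄪 A♯
C#7b13: C♯ E♯ G♯ B A
Common to both → G♯.

G♯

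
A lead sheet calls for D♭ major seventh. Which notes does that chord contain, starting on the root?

D♭ major seventh is a major seventh built on D-flat.
Root: D-flat
Major 3rd (3rd): F
Perfect 5th (5th): A-flat
Major 7th (7th): C

D-flat, F, A-flat, C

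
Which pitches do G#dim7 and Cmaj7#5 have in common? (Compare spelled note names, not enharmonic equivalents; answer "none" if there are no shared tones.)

G#dim7: G# B D F
Cmaj7#5: C E G# B
Common to both → G#, B.

G#, B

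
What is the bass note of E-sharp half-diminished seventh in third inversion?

D-sharp

E-sharp half-diminished seventh = E-sharp–G-sharp–B–D-sharp. Third inversion → seventh in the bass = D-sharp.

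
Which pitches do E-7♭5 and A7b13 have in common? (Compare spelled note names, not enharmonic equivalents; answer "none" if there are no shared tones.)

E G

E-7♭5: E G Bb D
A7b13: A C# E G F
Common to both → E, G.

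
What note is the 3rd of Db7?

F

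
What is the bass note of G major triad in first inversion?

B

G major triad in root position is G–B–D.
First inversion places the third in the bass, which is B.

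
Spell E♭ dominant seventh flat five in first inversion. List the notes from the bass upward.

In root position, E♭ dominant seventh flat five is Eb–G–Bbb–Db.
First inversion puts the third (G) in the bass.

G Bbb Db Eb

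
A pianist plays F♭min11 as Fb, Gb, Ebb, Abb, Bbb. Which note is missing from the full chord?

Cb

The full F♭min11 chord is Fb, Abb, Cb, Ebb, Gb, Bbb.
Comparing with the voicing, the perfect 5th (5th) — Cb — is absent.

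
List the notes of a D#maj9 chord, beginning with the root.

D#  F##  A#  C##  E#

Root D#, quality major ninth:
- root: D#
- major 3rd: F##
- perfect 5th: A#
- major 7th: C##
- major 9th: E#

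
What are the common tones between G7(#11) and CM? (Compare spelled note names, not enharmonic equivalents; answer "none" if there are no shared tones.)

G

G7(#11): G B D F C#
CM: C E G
Common to both → G.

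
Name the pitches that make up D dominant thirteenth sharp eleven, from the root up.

D dominant thirteenth sharp eleven is a dominant thirteenth sharp eleven built on D.
D — root
F# — major 3rd
A — perfect 5th
C — minor 7th
E — major 9th
G# — augmented 11th
B — major 13th

D, F#, A, C, E, G#, B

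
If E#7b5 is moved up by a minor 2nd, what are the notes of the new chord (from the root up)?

F# A# C E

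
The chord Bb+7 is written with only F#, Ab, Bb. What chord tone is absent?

Bb+7 = Bb, D, F#, Ab. The voicing lacks the 3rd (major 3rd), D.

D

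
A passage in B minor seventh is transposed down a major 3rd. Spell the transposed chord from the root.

B down a major 3rd → G. New chord: G minor seventh.
Root: G
Minor 3rd (3rd): Bb
Perfect 5th (5th): D
Minor 7th (7th): F

G  Bb  D  F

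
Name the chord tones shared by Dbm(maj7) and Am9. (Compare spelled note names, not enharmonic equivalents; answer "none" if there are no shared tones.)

C

Dbm(maj7) = D♭, F♭, A♭, C.
Am9 = A, C, E, G, B.
Shared: C.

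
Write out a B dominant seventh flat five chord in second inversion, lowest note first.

B dominant seventh flat five = B–D-sharp–F–A; second inversion → fifth (F) lowest.

F, A, B, D-sharp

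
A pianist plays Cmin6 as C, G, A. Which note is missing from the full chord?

Eb

Cmin6 = C, Eb, G, A. The voicing lacks the 3rd (minor 3rd), Eb.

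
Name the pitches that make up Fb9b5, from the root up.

F♭, A♭, C𝄫, E𝄫, G♭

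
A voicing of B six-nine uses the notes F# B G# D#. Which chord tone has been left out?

B six-nine = B, D#, F#, G#, C#. The voicing lacks the 9th (major 9th), C#.

C#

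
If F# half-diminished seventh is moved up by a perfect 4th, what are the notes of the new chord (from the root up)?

A perfect 4th up from F-sharp is B, so the new chord is B half-diminished seventh.
B — root
D — minor 3rd
F — diminished 5th
A — minor 7th

B – D – F – A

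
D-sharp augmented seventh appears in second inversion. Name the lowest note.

D-sharp augmented seventh = D#–F##–A##–C#. Second inversion → fifth in the bass = A##.

A##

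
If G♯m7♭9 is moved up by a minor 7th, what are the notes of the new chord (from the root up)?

A minor 7th up from G♯ is F♯, so the new chord is F♯ minor seventh flat nine.
F♯ — root
A — minor 3rd
C♯ — perfect 5th
E — minor 7th
G — minor 9th

F♯, A, C♯, E, G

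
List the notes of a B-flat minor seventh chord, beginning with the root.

Root B-flat, quality minor seventh:
- root: B-flat
- minor 3rd: D-flat
- perfect 5th: F
- minor 7th: A-flat

B-flat  D-flat  F  A-flat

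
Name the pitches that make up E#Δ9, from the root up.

E#Δ9: major ninth on E#.
- root: E#
- major 3rd: G##
- perfect 5th: B#
- major 7th: D##
- major 9th: F##

E#, G##, B#, D##, F##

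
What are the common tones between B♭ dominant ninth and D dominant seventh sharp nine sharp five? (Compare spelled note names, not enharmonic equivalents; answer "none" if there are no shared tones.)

B♭ dominant ninth = B-flat, D, F, A-flat, C.
D dominant seventh sharp nine sharp five = D, F-sharp, A-sharp, C, E-sharp.
Shared: D, C.

D C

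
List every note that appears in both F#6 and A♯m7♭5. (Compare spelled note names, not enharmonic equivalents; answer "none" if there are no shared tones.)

F#6: F# A# C# D#
A♯m7♭5: A# C# E G#
Common to both → A#, C#.

A#  C#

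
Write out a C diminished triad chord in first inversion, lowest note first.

E♭, G♭, C

In root position, C diminished triad is C–E♭–G♭.
First inversion puts the third (E♭) in the bass.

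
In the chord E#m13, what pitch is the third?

E#m13 is built on E#; its 3rd is a minor 3rd above the root.
A third above E uses the letter G, and the minor 3rd above E# is G#.

G#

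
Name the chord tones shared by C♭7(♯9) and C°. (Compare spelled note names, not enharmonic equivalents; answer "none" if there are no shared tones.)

Eb Gb

C♭7(♯9): Cb Eb Gb Bbb D
C°: C Eb Gb
Common to both → Eb, Gb.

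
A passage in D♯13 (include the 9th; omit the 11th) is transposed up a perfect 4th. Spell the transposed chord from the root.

Transposed root: D# → G# (perfect 4th up). So we spell G# dominant thirteenth:
G# — root
B# — major 3rd
D# — perfect 5th
F# — minor 7th
A# — major 9th
E# — major 13th

G# B# D# F# A# E#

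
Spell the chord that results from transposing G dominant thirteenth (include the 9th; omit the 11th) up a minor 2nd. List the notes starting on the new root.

Transposed root: G → A-flat (minor 2nd up). So we spell A-flat dominant thirteenth:
Root: A-flat
Major 3rd (3rd): C
Perfect 5th (5th): E-flat
Minor 7th (7th): G-flat
Major 9th (9th): B-flat
Major 13th (13th): F

A-flat  C  E-flat  G-flat  B-flat  F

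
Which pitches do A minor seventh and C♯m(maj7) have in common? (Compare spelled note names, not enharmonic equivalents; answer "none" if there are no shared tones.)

E

A minor seventh: A C E G
C♯m(maj7): C# E G# B#
Common to both → E.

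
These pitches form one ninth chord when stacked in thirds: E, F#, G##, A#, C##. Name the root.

F#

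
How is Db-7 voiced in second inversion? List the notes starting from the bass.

Db-7 = Db–Fb–Ab–Cb; second inversion → fifth (Ab) lowest.

Ab  Cb  Db  Fb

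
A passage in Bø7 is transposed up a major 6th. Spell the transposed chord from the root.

A major 6th up from B is G#, so the new chord is G# half-diminished seventh.
- root: G#
- minor 3rd: B
- diminished 5th: D
- minor 7th: F#

G#  B  D  F#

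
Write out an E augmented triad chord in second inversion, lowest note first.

B#  E  G#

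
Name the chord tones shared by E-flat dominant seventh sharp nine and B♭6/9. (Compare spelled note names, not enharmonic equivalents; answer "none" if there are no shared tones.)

E-flat dominant seventh sharp nine: Eb G Bb Db F#
B♭6/9: Bb D F G C
Common to both → G, Bb.

G, Bb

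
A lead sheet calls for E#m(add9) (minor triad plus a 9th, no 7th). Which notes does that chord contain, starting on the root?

E#  G#  B#  F##

E#m(add9): minor added-ninth on E#.
E# — root
G# — minor 3rd
B# — perfect 5th
F## — major 9th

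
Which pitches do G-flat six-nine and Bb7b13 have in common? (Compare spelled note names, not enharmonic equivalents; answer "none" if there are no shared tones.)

G-flat six-nine: Gb Bb Db Eb Ab
Bb7b13: Bb D F Ab Gb
Common to both → Gb, Bb, Ab.

Gb, Bb, Ab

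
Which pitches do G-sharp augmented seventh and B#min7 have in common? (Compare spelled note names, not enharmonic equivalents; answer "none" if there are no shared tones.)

B♯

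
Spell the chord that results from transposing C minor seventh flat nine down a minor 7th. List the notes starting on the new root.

C down a minor 7th → D. New chord: D minor seventh flat nine.
root → D
3rd (minor 3rd) → F
5th (perfect 5th) → A
7th (minor 7th) → C
9th (minor 9th) → E-flat

D, F, A, C, E-flat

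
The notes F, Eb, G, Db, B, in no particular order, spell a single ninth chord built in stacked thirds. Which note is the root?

Arranged so that each adjacent pair is a third by letter name: Eb – G – B – Db – F.
The bottom of that stack, Eb, is the root (this is Eb dominant ninth sharp five).

Eb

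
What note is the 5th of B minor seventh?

Root of B minor seventh = B. The 5th is a perfect 5th: B up a perfect 5th → F#.

F#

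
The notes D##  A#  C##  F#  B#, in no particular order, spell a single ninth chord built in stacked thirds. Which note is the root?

B#

Stacking in thirds gives B# – D## – F# – A# – C##, so B# is the root — B# dominant ninth flat five.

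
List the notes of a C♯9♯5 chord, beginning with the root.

C#, E#, G##, B, D#

C♯9♯5 is a dominant ninth sharp five built on C#.
root → C#
3rd (major 3rd) → E#
5th (augmented 5th) → G##
7th (minor 7th) → B
9th (major 9th) → D#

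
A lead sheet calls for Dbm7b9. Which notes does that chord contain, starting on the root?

D♭  F♭  A♭  C♭  E𝄫

Dbm7b9: minor seventh flat nine on D♭.
D♭ — root
F♭ — minor 3rd
A♭ — perfect 5th
C♭ — minor 7th
E𝄫 — minor 9th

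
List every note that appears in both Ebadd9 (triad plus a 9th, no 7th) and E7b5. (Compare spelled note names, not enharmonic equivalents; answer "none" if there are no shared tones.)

Ebadd9: Eb G Bb F
E7b5: E G# Bb D
Common to both → Bb.

Bb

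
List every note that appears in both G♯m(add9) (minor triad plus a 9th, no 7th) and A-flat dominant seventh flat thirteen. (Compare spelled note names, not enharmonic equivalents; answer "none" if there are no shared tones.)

G♯m(add9): G# B D# A#
A-flat dominant seventh flat thirteen: Ab C Eb Gb Fb
Common to both → none.

none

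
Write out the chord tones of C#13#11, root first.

Root C#, quality dominant thirteenth sharp eleven:
- root: C#
- major 3rd: E#
- perfect 5th: G#
- minor 7th: B
- major 9th: D#
- augmented 11th: F##
- major 13th: A#

C#, E#, G#, B, D#, F##, A#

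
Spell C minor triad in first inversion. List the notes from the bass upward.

In root position, C minor triad is C–E-flat–G.
First inversion puts the third (E-flat) in the bass.

E-flat, G, C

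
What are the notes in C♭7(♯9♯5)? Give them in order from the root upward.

Root C♭, quality dominant seventh sharp nine sharp five:
root → C♭
3rd (major 3rd) → E♭
5th (augmented 5th) → G
7th (minor 7th) → B𝄫
9th (augmented 9th) → D

C♭, E♭, G, B𝄫, D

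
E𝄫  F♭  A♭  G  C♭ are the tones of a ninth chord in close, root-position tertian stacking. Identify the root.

F♭

Stacking in thirds gives F♭ – A♭ – C♭ – E𝄫 – G, so F♭ is the root — F♭ dominant seventh sharp nine.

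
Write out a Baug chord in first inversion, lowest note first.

Baug = B–D#–F##; first inversion → third (D#) lowest.

D# F## B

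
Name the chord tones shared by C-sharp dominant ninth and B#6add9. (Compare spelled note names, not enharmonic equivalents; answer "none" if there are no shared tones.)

C-sharp dominant ninth: C# E# G# B D#
B#6add9: B# D## F## G## C##
Common to both → none.

none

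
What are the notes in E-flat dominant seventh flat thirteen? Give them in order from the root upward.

E♭, G, B♭, D♭, C♭

Root E♭, quality dominant seventh flat thirteen:
E♭ — root
G — major 3rd
B♭ — perfect 5th
D♭ — minor 7th
C♭ — minor 13th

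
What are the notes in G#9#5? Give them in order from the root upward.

G# B# D## F# A#

G#9#5: dominant ninth sharp five on G#.
Root: G#
Major 3rd (3rd): B#
Augmented 5th (5th): D##
Minor 7th (7th): F#
Major 9th (9th): A#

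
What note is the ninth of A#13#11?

Root of A#13#11 = A#. The 9th is a major 9th: A# up a major 9th → B#.

B#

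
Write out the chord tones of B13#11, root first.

B – D♯ – F♯ – A – C♯ – E♯ – G♯

B13#11: dominant thirteenth sharp eleven on B.
Root: B
Major 3rd (3rd): D♯
Perfect 5th (5th): F♯
Minor 7th (7th): A
Major 9th (9th): C♯
Augmented 11th (11th): E♯
Major 13th (13th): G♯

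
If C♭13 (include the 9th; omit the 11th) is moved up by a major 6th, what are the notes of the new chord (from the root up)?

Ab, C, Eb, Gb, Bb, F

Cb up a major 6th → Ab. New chord: Ab dominant thirteenth.
Ab — root
C — major 3rd
Eb — perfect 5th
Gb — minor 7th
Bb — major 9th
F — major 13th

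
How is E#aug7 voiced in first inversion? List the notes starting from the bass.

G##, B##, D#, E#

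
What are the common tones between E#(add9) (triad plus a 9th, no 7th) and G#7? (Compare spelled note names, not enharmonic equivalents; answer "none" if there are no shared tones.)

B#

E#(add9): E# G## B# F##
G#7: G# B# D# F#
Common to both → B#.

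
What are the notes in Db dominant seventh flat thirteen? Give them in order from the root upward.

Root D-flat, quality dominant seventh flat thirteen:
root → D-flat
3rd (major 3rd) → F
5th (perfect 5th) → A-flat
7th (minor 7th) → C-flat
13th (minor 13th) → B-double-flat

D-flat  F  A-flat  C-flat  B-double-flat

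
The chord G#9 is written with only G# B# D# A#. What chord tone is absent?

The full G#9 chord is G#, B#, D#, F#, A#.
Comparing with the voicing, the minor 7th (7th) — F# — is absent.

F#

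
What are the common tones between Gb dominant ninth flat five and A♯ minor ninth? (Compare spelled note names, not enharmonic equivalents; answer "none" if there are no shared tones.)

none

Gb dominant ninth flat five = G-flat, B-flat, D-double-flat, F-flat, A-flat.
A♯ minor ninth = A-sharp, C-sharp, E-sharp, G-sharp, B-sharp.
Shared: none.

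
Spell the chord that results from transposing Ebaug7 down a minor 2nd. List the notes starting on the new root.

D, F#, A#, C

Transposed root: Eb → D (minor 2nd down). So we spell D augmented seventh:
Root: D
Major 3rd (3rd): F#
Augmented 5th (5th): A#
Minor 7th (7th): C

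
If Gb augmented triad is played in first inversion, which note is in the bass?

Gb augmented triad in root position is Gb–Bb–D.
First inversion places the third in the bass, which is Bb.

Bb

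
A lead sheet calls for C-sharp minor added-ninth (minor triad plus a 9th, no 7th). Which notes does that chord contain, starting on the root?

C-sharp – E – G-sharp – D-sharp

C-sharp minor added-ninth is a minor added-ninth built on C-sharp.
C-sharp — root
E — minor 3rd
G-sharp — perfect 5th
D-sharp — major 9th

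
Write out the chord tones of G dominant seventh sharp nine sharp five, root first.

G, B, D-sharp, F, A-sharp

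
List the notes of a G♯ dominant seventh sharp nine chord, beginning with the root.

G♯ B♯ D♯ F♯ A𝄪

G♯ dominant seventh sharp nine: dominant seventh sharp nine on G♯.
Root: G♯
Major 3rd (3rd): B♯
Perfect 5th (5th): D♯
Minor 7th (7th): F♯
Augmented 9th (9th): A𝄪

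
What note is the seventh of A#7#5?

A#7#5 is built on A♯; its 7th is a minor 7th above the root.
A seventh above A uses the letter G, and the minor 7th above A♯ is G♯.

G♯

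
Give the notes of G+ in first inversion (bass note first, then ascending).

B  D#  G

G+ = G–B–D#; first inversion → third (B) lowest.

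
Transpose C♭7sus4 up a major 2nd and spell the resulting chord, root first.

Transposed root: Cb → Db (major 2nd up). So we spell Db dominant seventh suspended fourth:
root → Db
4th (perfect 4th) → Gb
5th (perfect 5th) → Ab
7th (minor 7th) → Cb

Db, Gb, Ab, Cb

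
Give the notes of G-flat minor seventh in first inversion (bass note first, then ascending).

B-double-flat, D-flat, F-flat, G-flat

In root position, G-flat minor seventh is G-flat–B-double-flat–D-flat–F-flat.
First inversion puts the third (B-double-flat) in the bass.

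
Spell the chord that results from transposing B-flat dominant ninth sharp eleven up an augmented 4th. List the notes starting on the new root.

Bb up an augmented 4th → E. New chord: E dominant ninth sharp eleven.
Root: E
Major 3rd (3rd): G#
Perfect 5th (5th): B
Minor 7th (7th): D
Major 9th (9th): F#
Augmented 11th (11th): A#

E, G#, B, D, F#, A#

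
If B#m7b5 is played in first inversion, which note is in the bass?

D♯

B#m7b5 = B♯–D♯–F♯–A♯. First inversion → third in the bass = D♯.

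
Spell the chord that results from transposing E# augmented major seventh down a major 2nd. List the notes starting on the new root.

D♯  F𝄪  A𝄪  C𝄪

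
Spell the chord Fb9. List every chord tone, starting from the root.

Root Fb, quality dominant ninth:
Root: Fb
Major 3rd (3rd): Ab
Perfect 5th (5th): Cb
Minor 7th (7th): Ebb
Major 9th (9th): Gb

Fb  Ab  Cb  Ebb  Gb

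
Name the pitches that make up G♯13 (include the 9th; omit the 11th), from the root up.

G♯13: dominant thirteenth on G#.
Root: G#
Major 3rd (3rd): B#
Perfect 5th (5th): D#
Minor 7th (7th): F#
Major 9th (9th): A#
Major 13th (13th): E#

G#, B#, D#, F#, A#, E#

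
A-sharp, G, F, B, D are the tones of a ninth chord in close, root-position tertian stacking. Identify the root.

Stacking in thirds gives G – B – D – F – A-sharp, so G is the root — G dominant seventh sharp nine.

G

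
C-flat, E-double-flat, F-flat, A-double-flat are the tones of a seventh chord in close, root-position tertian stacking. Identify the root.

Arranged so that each adjacent pair is a third by letter name: F-flat – A-double-flat – C-flat – E-double-flat.
The bottom of that stack, F-flat, is the root (this is F-flat minor seventh).

F-flat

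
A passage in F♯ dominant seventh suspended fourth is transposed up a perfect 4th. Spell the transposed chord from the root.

A perfect 4th up from F# is B, so the new chord is B dominant seventh suspended fourth.
Root: B
Perfect 4th (4th): E
Perfect 5th (5th): F#
Minor 7th (7th): A

B  E  F#  A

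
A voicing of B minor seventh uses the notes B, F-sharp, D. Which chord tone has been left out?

B minor seventh = B, D, F-sharp, A. The voicing lacks the 7th (minor 7th), A.

A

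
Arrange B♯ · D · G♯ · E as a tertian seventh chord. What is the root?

E

Arranged so that each adjacent pair is a third by letter name: E – G♯ – B♯ – D.
The bottom of that stack, E, is the root (this is E augmented seventh).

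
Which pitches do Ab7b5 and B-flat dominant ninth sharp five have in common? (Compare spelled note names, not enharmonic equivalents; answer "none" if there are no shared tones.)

Ab7b5: A♭ C E𝄫 G♭
B-flat dominant ninth sharp five: B♭ D F♯ A♭ C
Common to both → A♭, C.

A♭, C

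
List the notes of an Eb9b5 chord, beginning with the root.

Eb9b5: dominant ninth flat five on Eb.
- root: Eb
- major 3rd: G
- diminished 5th: Bbb
- minor 7th: Db
- major 9th: F

Eb  G  Bbb  Db  F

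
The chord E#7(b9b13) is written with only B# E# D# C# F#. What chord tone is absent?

The full E#7(b9b13) chord is E#, G##, B#, D#, F#, C#.
Comparing with the voicing, the major 3rd (3rd) — G## — is absent.

G##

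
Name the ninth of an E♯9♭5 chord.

E♯9♭5 is built on E#; its 9th is a major 9th above the root.
A second above E uses the letter F, and the major 9th above E# is F##.

F##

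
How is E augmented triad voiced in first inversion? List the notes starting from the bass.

G# B# E

E augmented triad = E–G#–B#; first inversion → third (G#) lowest.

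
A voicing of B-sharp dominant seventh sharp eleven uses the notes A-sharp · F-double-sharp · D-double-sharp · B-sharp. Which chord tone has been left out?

E-double-sharp

B-sharp dominant seventh sharp eleven = B-sharp, D-double-sharp, F-double-sharp, A-sharp, E-double-sharp. The voicing lacks the 11th (augmented 11th), E-double-sharp.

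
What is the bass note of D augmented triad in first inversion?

F-sharp

D augmented triad = D–F-sharp–A-sharp. First inversion → third in the bass = F-sharp.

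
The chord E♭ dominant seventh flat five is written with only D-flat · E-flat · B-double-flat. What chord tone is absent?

E♭ dominant seventh flat five = E-flat, G, B-double-flat, D-flat. The voicing lacks the 3rd (major 3rd), G.

G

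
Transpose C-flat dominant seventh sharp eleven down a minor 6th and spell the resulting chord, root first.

Cb down a minor 6th → Eb. New chord: Eb dominant seventh sharp eleven.
Root: Eb
Major 3rd (3rd): G
Perfect 5th (5th): Bb
Minor 7th (7th): Db
Augmented 11th (11th): A

Eb, G, Bb, Db, A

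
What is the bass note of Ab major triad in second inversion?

E-flat

Ab major triad in root position is A-flat–C–E-flat.
Second inversion places the fifth in the bass, which is E-flat.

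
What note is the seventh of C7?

Bb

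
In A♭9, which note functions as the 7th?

A♭9 is built on A♭; its 7th is a minor 7th above the root.
A seventh above A uses the letter G, and the minor 7th above A♭ is G♭.

G♭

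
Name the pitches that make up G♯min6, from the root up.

G♯min6 is a minor sixth built on G♯.
G♯ — root
B — minor 3rd
D♯ — perfect 5th
E♯ — major 6th

G♯, B, D♯, E♯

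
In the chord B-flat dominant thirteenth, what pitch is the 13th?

B-flat dominant thirteenth is built on B-flat; its 13th is a major 13th above the root.
A sixth above B uses the letter G, and the major 13th above B-flat is G.

G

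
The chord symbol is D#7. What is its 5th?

A♯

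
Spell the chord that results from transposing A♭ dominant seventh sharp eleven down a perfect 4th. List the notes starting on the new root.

A-flat down a perfect 4th → E-flat. New chord: E-flat dominant seventh sharp eleven.
E-flat — root
G — major 3rd
B-flat — perfect 5th
D-flat — minor 7th
A — augmented 11th

E-flat, G, B-flat, D-flat, A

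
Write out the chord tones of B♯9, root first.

B♯9: dominant ninth on B#.
root → B#
3rd (major 3rd) → D##
5th (perfect 5th) → F##
7th (minor 7th) → A#
9th (major 9th) → C##

B#  D##  F##  A#  C##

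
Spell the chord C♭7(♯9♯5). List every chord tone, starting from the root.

Cb, Eb, G, Bbb, D

Root Cb, quality dominant seventh sharp nine sharp five:
root → Cb
3rd (major 3rd) → Eb
5th (augmented 5th) → G
7th (minor 7th) → Bbb
9th (augmented 9th) → D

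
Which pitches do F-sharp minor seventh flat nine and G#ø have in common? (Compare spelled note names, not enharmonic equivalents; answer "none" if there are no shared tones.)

F#

F-sharp minor seventh flat nine: F# A C# E G
G#ø: G# B D F#
Common to both → F#.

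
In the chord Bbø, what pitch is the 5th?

Fb

Bbø is built on Bb; its 5th is a diminished 5th above the root.
A fifth above B uses the letter F, and the diminished 5th above Bb is Fb.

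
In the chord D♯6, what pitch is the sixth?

B#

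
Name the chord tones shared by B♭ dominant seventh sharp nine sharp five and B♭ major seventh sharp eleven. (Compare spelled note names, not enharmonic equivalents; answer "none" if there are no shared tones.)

B-flat, D

B♭ dominant seventh sharp nine sharp five: B-flat D F-sharp A-flat C-sharp
B♭ major seventh sharp eleven: B-flat D F A E
Common to both → B-flat, D.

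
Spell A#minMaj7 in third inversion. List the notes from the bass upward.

G𝄪  A♯  C♯  E♯

In root position, A#minMaj7 is A♯–C♯–E♯–G𝄪.
Third inversion puts the seventh (G𝄪) in the bass.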